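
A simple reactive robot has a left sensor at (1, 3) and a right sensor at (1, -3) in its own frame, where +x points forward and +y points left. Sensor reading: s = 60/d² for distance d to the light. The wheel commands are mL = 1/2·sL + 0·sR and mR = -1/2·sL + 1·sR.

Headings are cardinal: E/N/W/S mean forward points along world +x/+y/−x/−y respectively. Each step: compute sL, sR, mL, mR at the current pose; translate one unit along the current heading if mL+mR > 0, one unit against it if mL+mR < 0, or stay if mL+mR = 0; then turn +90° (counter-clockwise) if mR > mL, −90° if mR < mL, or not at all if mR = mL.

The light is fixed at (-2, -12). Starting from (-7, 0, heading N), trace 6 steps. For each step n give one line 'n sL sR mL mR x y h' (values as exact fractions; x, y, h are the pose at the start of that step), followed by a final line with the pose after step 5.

0 60/233 60/173 30/233 8790/40309 -7 0 N
1 15/34 15/73 15/68 -75/4964 -7 1 W
2 60/277 12/41 30/277 2094/11357 -8 1 N
3 6/17 30/169 3/17 3/2873 -8 2 W
4 12/65 60/241 6/65 2454/15665 -9 2 N
5 15/52 15/97 15/104 105/10088 -9 3 W
final -10 3 N

n=0: pose=(-7,0,N); sL=60/233, sR=60/173; mL=30/233, mR=8790/40309; mL+mR=60/173 → advance +1; mR−mL=3600/40309 → turn +1·90°
n=1: pose=(-7,1,W); sL=15/34, sR=15/73; mL=15/68, mR=-75/4964; mL+mR=15/73 → advance +1; mR−mL=-585/2482 → turn -1·90°
n=2: pose=(-8,1,N); sL=60/277, sR=12/41; mL=30/277, mR=2094/11357; mL+mR=12/41 → advance +1; mR−mL=864/11357 → turn +1·90°
n=3: pose=(-8,2,W); sL=6/17, sR=30/169; mL=3/17, mR=3/2873; mL+mR=30/169 → advance +1; mR−mL=-504/2873 → turn -1·90°
n=4: pose=(-9,2,N); sL=12/65, sR=60/241; mL=6/65, mR=2454/15665; mL+mR=60/241 → advance +1; mR−mL=1008/15665 → turn +1·90°
n=5: pose=(-9,3,W); sL=15/52, sR=15/97; mL=15/104, mR=105/10088; mL+mR=15/97 → advance +1; mR−mL=-675/5044 → turn -1·90°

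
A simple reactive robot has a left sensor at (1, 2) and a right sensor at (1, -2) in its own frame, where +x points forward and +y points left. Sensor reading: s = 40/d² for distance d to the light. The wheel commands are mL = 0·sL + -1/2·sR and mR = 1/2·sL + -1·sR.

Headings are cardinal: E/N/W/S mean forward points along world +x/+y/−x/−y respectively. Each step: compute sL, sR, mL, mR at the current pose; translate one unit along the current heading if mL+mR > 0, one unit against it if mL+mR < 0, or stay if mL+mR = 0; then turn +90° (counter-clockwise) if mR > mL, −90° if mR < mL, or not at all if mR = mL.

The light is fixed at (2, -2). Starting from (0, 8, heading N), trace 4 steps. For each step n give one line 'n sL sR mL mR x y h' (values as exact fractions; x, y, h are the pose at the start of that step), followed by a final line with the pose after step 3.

0 40/137 40/121 -20/121 -3060/16577 0 8 N
1 20/61 4/5 -2/5 -194/305 0 7 E
2 8/13 40/89 -20/89 -164/1157 -1 7 S
3 10/37 10/17 -5/17 -285/629 -1 8 E
final -2 8 S

n=0: pose=(0,8,N); sL=40/137, sR=40/121; mL=-20/121, mR=-3060/16577; mL+mR=-5800/16577 → advance -1; mR−mL=-320/16577 → turn -1·90°
n=1: pose=(0,7,E); sL=20/61, sR=4/5; mL=-2/5, mR=-194/305; mL+mR=-316/305 → advance -1; mR−mL=-72/305 → turn -1·90°
n=2: pose=(-1,7,S); sL=8/13, sR=40/89; mL=-20/89, mR=-164/1157; mL+mR=-424/1157 → advance -1; mR−mL=96/1157 → turn +1·90°
n=3: pose=(-1,8,E); sL=10/37, sR=10/17; mL=-5/17, mR=-285/629; mL+mR=-470/629 → advance -1; mR−mL=-100/629 → turn -1·90°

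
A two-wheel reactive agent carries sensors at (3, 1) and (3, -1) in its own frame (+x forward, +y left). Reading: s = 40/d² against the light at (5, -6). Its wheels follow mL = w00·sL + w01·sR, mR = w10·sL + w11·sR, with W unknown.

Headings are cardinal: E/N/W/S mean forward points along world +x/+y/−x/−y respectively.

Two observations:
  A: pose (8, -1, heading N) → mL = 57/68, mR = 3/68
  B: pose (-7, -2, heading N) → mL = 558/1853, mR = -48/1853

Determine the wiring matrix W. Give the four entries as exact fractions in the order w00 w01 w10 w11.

obs A: pose=(8,-1,N) → sL=10/17, sR=1/2, mL=57/68, mR=3/68
obs B: pose=(-7,-2,N) → sL=20/109, sR=4/17, mL=558/1853, mR=-48/1853
sensor matrix S = [[10/17, 1/2], [20/109, 4/17]]; det S = 1470/31501
solve [mL_A; mL_B] = S·[w00; w01] and [mR_A; mR_B] = S·[w10; w11]:
  w00 = 1, w01 = 1/2, w10 = 1/2, w11 = -1/2

1 1/2 1/2 -1/2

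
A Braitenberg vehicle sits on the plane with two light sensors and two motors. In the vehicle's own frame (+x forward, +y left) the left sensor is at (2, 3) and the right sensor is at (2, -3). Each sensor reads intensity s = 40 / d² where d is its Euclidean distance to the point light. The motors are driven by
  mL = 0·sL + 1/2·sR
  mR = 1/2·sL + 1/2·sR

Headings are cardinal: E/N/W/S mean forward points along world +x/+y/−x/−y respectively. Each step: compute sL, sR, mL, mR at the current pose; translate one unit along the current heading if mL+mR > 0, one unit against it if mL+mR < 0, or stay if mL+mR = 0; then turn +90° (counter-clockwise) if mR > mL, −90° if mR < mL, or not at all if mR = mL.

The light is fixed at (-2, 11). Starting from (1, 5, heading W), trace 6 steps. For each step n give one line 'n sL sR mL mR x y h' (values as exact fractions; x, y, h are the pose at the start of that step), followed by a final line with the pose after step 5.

n=0: pose=(1,5,W); sL=20/41, sR=4; mL=2, mR=92/41; mL+mR=174/41 → advance +1; mR−mL=10/41 → turn +1·90°
n=1: pose=(0,5,S); sL=40/89, sR=8/13; mL=4/13, mR=616/1157; mL+mR=972/1157 → advance +1; mR−mL=20/89 → turn +1·90°
n=2: pose=(0,4,E); sL=5/4, sR=10/29; mL=5/29, mR=185/232; mL+mR=225/232 → advance +1; mR−mL=5/8 → turn +1·90°
n=3: pose=(1,4,N); sL=8/5, sR=40/61; mL=20/61, mR=344/305; mL+mR=444/305 → advance +1; mR−mL=4/5 → turn +1·90°
n=4: pose=(1,5,W); sL=20/41, sR=4; mL=2, mR=92/41; mL+mR=174/41 → advance +1; mR−mL=10/41 → turn +1·90°
n=5: pose=(0,5,S); sL=40/89, sR=8/13; mL=4/13, mR=616/1157; mL+mR=972/1157 → advance +1; mR−mL=20/89 → turn +1·90°

0 20/41 4 2 92/41 1 5 W
1 40/89 8/13 4/13 616/1157 0 5 S
2 5/4 10/29 5/29 185/232 0 4 E
3 8/5 40/61 20/61 344/305 1 4 N
4 20/41 4 2 92/41 1 5 W
5 40/89 8/13 4/13 616/1157 0 5 S
final 0 4 E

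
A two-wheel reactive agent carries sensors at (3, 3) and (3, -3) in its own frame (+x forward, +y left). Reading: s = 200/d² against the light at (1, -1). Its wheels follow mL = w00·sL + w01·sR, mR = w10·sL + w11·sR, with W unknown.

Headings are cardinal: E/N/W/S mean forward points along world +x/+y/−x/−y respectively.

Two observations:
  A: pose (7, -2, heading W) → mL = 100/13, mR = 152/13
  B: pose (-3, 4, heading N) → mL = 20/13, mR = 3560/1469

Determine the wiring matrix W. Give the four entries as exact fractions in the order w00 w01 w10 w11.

obs A: pose=(7,-2,W) → sL=8, sR=200/13, mL=100/13, mR=152/13
obs B: pose=(-3,4,N) → sL=200/113, sR=40/13, mL=20/13, mR=3560/1469
sensor matrix S = [[8, 200/13], [200/113, 40/13]]; det S = -3840/1469
solve [mL_A; mL_B] = S·[w00; w01] and [mR_A; mR_B] = S·[w10; w11]:
  w00 = 0, w01 = 1/2, w10 = 1/2, w11 = 1/2

0 1/2 1/2 1/2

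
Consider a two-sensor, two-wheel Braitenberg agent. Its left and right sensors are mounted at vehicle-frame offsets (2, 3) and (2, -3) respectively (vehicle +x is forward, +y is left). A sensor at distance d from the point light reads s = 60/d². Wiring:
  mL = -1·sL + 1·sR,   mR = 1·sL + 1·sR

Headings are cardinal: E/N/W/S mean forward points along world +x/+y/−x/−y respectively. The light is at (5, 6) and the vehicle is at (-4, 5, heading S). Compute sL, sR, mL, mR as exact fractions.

4/3 20/51 -16/17 88/51

left sensor world pos  = (-1, 3); dL² = 45
right sensor world pos = (-7, 3); dR² = 153
sL = 60/45 = 4/3
sR = 60/153 = 20/51
mL = -1·sL + 1·sR = -16/17
mR = 1·sL + 1·sR = 88/51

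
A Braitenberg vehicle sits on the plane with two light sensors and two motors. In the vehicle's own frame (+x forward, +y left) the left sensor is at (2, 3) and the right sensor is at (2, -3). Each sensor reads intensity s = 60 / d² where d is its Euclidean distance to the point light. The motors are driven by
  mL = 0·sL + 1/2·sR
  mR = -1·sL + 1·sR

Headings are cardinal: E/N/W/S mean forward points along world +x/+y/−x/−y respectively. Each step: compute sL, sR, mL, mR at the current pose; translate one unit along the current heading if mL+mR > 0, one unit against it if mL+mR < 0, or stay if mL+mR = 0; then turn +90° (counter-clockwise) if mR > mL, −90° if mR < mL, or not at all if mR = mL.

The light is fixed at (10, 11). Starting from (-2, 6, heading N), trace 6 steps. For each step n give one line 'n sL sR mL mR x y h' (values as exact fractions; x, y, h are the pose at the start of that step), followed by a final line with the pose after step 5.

0 10/39 2/3 1/3 16/39 -2 6 N
1 12/49 60/197 30/197 576/9653 -2 7 W
2 3/13 15/26 15/52 9/26 -3 7 N
3 20/87 4/15 2/15 16/435 -3 8 W
4 6/29 30/61 15/61 504/1769 -4 8 N
5 60/281 60/257 30/257 1440/72217 -4 9 W
final -5 9 N

n=0: pose=(-2,6,N); sL=10/39, sR=2/3; mL=1/3, mR=16/39; mL+mR=29/39 → advance +1; mR−mL=1/13 → turn +1·90°
n=1: pose=(-2,7,W); sL=12/49, sR=60/197; mL=30/197, mR=576/9653; mL+mR=2046/9653 → advance +1; mR−mL=-894/9653 → turn -1·90°
n=2: pose=(-3,7,N); sL=3/13, sR=15/26; mL=15/52, mR=9/26; mL+mR=33/52 → advance +1; mR−mL=3/52 → turn +1·90°
n=3: pose=(-3,8,W); sL=20/87, sR=4/15; mL=2/15, mR=16/435; mL+mR=74/435 → advance +1; mR−mL=-14/145 → turn -1·90°
n=4: pose=(-4,8,N); sL=6/29, sR=30/61; mL=15/61, mR=504/1769; mL+mR=939/1769 → advance +1; mR−mL=69/1769 → turn +1·90°
n=5: pose=(-4,9,W); sL=60/281, sR=60/257; mL=30/257, mR=1440/72217; mL+mR=9870/72217 → advance +1; mR−mL=-6990/72217 → turn -1·90°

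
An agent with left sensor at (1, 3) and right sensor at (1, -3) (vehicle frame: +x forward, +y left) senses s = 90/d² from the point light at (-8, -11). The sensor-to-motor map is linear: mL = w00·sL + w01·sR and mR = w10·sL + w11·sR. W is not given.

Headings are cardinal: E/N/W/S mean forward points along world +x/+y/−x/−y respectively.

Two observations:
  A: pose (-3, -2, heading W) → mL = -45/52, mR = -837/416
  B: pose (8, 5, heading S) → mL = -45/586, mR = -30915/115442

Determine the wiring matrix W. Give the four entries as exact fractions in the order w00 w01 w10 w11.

-1/2 0 -1 -1/2

obs A: pose=(-3,-2,W) → sL=45/26, sR=9/16, mL=-45/52, mR=-837/416
obs B: pose=(8,5,S) → sL=45/293, sR=45/197, mL=-45/586, mR=-30915/115442
sensor matrix S = [[45/26, 9/16], [45/293, 45/197]]; det S = 3709395/12005968
solve [mL_A; mL_B] = S·[w00; w01] and [mR_A; mR_B] = S·[w10; w11]:
  w00 = -1/2, w01 = 0, w10 = -1, w11 = -1/2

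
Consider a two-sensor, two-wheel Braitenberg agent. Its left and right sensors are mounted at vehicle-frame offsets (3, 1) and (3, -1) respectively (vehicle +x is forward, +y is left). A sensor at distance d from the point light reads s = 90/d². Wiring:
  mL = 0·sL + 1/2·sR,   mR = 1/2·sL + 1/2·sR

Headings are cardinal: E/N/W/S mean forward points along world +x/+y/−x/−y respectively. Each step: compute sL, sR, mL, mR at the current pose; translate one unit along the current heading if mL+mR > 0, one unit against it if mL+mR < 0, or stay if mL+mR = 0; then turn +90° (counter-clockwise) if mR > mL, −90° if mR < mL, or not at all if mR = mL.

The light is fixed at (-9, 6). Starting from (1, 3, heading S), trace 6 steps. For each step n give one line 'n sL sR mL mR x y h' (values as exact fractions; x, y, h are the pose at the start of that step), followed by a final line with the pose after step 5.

n=0: pose=(1,3,S); sL=90/157, sR=10/13; mL=5/13, mR=1370/2041; mL+mR=2155/2041 → advance +1; mR−mL=45/157 → turn +1·90°
n=1: pose=(1,2,E); sL=45/89, sR=45/97; mL=45/194, mR=4185/8633; mL+mR=12375/17266 → advance +1; mR−mL=45/178 → turn +1·90°
n=2: pose=(2,2,N); sL=90/101, sR=18/29; mL=9/29, mR=2214/2929; mL+mR=3123/2929 → advance +1; mR−mL=45/101 → turn +1·90°
n=3: pose=(2,3,W); sL=9/8, sR=45/34; mL=45/68, mR=333/272; mL+mR=513/272 → advance +1; mR−mL=9/16 → turn +1·90°
n=4: pose=(1,3,S); sL=90/157, sR=10/13; mL=5/13, mR=1370/2041; mL+mR=2155/2041 → advance +1; mR−mL=45/157 → turn +1·90°
n=5: pose=(1,2,E); sL=45/89, sR=45/97; mL=45/194, mR=4185/8633; mL+mR=12375/17266 → advance +1; mR−mL=45/178 → turn +1·90°

0 90/157 10/13 5/13 1370/2041 1 3 S
1 45/89 45/97 45/194 4185/8633 1 2 E
2 90/101 18/29 9/29 2214/2929 2 2 N
3 9/8 45/34 45/68 333/272 2 3 W
4 90/157 10/13 5/13 1370/2041 1 3 S
5 45/89 45/97 45/194 4185/8633 1 2 E
final 2 2 N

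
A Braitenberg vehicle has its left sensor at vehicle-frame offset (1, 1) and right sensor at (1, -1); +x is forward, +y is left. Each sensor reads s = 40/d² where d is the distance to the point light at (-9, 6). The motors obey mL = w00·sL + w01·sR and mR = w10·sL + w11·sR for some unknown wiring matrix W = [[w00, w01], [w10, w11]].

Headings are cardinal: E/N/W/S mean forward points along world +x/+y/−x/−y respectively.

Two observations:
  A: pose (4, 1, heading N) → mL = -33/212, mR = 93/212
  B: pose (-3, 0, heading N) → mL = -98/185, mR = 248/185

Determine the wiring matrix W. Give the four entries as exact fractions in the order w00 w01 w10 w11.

-1 1/2 1 1

obs A: pose=(4,1,N) → sL=1/4, sR=10/53, mL=-33/212, mR=93/212
obs B: pose=(-3,0,N) → sL=4/5, sR=20/37, mL=-98/185, mR=248/185
sensor matrix S = [[1/4, 10/53], [4/5, 20/37]]; det S = -31/1961
solve [mL_A; mL_B] = S·[w00; w01] and [mR_A; mR_B] = S·[w10; w11]:
  w00 = -1, w01 = 1/2, w10 = 1, w11 = 1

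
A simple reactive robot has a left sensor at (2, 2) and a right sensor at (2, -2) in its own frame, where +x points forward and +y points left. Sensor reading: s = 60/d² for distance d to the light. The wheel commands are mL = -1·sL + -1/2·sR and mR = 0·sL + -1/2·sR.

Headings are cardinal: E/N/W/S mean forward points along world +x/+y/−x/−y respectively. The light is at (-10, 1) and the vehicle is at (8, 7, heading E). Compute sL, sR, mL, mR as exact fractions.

left sensor world pos  = (10, 9); dL² = 464
right sensor world pos = (10, 5); dR² = 416
sL = 60/464 = 15/116
sR = 60/416 = 15/104
mL = -1·sL + -1/2·sR = -1215/6032
mR = 0·sL + -1/2·sR = -15/208

15/116 15/104 -1215/6032 -15/208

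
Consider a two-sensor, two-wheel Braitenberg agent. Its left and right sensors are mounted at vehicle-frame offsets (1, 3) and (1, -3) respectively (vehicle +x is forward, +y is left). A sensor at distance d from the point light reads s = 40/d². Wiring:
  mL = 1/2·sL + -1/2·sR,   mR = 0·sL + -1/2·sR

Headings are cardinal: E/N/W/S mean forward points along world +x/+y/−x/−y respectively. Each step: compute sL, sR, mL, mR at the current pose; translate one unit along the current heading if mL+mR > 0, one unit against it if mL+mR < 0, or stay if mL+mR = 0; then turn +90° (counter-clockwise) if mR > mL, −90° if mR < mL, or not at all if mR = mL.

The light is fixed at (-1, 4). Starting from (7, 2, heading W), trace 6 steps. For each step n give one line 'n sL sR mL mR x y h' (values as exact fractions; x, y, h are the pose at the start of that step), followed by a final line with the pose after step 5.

n=0: pose=(7,2,W); sL=20/37, sR=4/5; mL=-24/185, mR=-2/5; mL+mR=-98/185 → advance -1; mR−mL=-10/37 → turn -1·90°
n=1: pose=(8,2,N); sL=40/37, sR=8/29; mL=432/1073, mR=-4/29; mL+mR=284/1073 → advance +1; mR−mL=-20/37 → turn -1·90°
n=2: pose=(8,3,E); sL=5/13, sR=10/29; mL=15/754, mR=-5/29; mL+mR=-115/754 → advance -1; mR−mL=-5/26 → turn -1·90°
n=3: pose=(7,3,S); sL=8/25, sR=40/29; mL=-384/725, mR=-20/29; mL+mR=-884/725 → advance -1; mR−mL=-4/25 → turn -1·90°
n=4: pose=(7,4,W); sL=20/29, sR=20/29; mL=0, mR=-10/29; mL+mR=-10/29 → advance -1; mR−mL=-10/29 → turn -1·90°
n=5: pose=(8,4,N); sL=40/37, sR=8/29; mL=432/1073, mR=-4/29; mL+mR=284/1073 → advance +1; mR−mL=-20/37 → turn -1·90°

0 20/37 4/5 -24/185 -2/5 7 2 W
1 40/37 8/29 432/1073 -4/29 8 2 N
2 5/13 10/29 15/754 -5/29 8 3 E
3 8/25 40/29 -384/725 -20/29 7 3 S
4 20/29 20/29 0 -10/29 7 4 W
5 40/37 8/29 432/1073 -4/29 8 4 N
final 8 5 E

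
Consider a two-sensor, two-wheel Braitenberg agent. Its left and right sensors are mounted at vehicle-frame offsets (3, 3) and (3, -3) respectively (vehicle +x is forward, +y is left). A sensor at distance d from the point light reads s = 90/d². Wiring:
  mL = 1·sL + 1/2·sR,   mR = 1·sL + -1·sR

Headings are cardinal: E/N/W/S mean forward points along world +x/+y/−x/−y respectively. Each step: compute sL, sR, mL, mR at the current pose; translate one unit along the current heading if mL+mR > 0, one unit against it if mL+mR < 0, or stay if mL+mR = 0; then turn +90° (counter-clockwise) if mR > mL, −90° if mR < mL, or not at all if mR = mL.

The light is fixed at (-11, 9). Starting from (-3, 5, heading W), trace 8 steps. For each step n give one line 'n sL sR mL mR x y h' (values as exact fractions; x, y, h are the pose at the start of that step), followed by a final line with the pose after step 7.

n=0: pose=(-3,5,W); sL=45/37, sR=45/13; mL=2835/962, mR=-1080/481; mL+mR=675/962 → advance +1; mR−mL=-135/26 → turn -1·90°
n=1: pose=(-4,5,N); sL=90/17, sR=90/101; mL=9855/1717, mR=7560/1717; mL+mR=17415/1717 → advance +1; mR−mL=-135/101 → turn -1·90°
n=2: pose=(-4,6,E); sL=9/10, sR=45/68; mL=837/680, mR=81/340; mL+mR=999/680 → advance +1; mR−mL=-135/136 → turn -1·90°
n=3: pose=(-3,6,S); sL=90/157, sR=90/61; mL=12555/9577, mR=-8640/9577; mL+mR=3915/9577 → advance +1; mR−mL=-135/61 → turn -1·90°
n=4: pose=(-3,5,W); sL=45/37, sR=45/13; mL=2835/962, mR=-1080/481; mL+mR=675/962 → advance +1; mR−mL=-135/26 → turn -1·90°
n=5: pose=(-4,5,N); sL=90/17, sR=90/101; mL=9855/1717, mR=7560/1717; mL+mR=17415/1717 → advance +1; mR−mL=-135/101 → turn -1·90°
n=6: pose=(-4,6,E); sL=9/10, sR=45/68; mL=837/680, mR=81/340; mL+mR=999/680 → advance +1; mR−mL=-135/136 → turn -1·90°
n=7: pose=(-3,6,S); sL=90/157, sR=90/61; mL=12555/9577, mR=-8640/9577; mL+mR=3915/9577 → advance +1; mR−mL=-135/61 → turn -1·90°

0 45/37 45/13 2835/962 -1080/481 -3 5 W
1 90/17 90/101 9855/1717 7560/1717 -4 5 N
2 9/10 45/68 837/680 81/340 -4 6 E
3 90/157 90/61 12555/9577 -8640/9577 -3 6 S
4 45/37 45/13 2835/962 -1080/481 -3 5 W
5 90/17 90/101 9855/1717 7560/1717 -4 5 N
6 9/10 45/68 837/680 81/340 -4 6 E
7 90/157 90/61 12555/9577 -8640/9577 -3 6 S
final -3 5 W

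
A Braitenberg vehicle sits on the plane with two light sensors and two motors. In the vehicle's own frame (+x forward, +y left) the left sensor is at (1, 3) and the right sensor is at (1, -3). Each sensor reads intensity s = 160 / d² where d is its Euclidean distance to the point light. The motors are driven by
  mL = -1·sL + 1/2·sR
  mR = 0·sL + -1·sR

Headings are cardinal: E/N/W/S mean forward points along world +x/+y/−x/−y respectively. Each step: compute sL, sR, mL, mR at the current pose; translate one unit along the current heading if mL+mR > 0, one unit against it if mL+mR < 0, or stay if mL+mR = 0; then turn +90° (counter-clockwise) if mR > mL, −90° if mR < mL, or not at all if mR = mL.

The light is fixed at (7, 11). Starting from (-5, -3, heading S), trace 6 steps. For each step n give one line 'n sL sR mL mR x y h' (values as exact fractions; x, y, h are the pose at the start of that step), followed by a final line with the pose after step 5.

0 80/153 16/45 -88/255 -16/45 -5 -3 S
1 32/85 160/269 -1808/22865 -160/269 -5 -2 W
2 8/17 10/13 -19/221 -10/13 -4 -2 N
3 160/221 160/389 -44560/85969 -160/389 -4 -3 E
4 80/197 16/25 -424/4925 -16/25 -5 -3 N
5 32/53 32/89 -2000/4717 -32/89 -5 -4 E
final -6 -4 N

n=0: pose=(-5,-3,S); sL=80/153, sR=16/45; mL=-88/255, mR=-16/45; mL+mR=-536/765 → advance -1; mR−mL=-8/765 → turn -1·90°
n=1: pose=(-5,-2,W); sL=32/85, sR=160/269; mL=-1808/22865, mR=-160/269; mL+mR=-15408/22865 → advance -1; mR−mL=-11792/22865 → turn -1·90°
n=2: pose=(-4,-2,N); sL=8/17, sR=10/13; mL=-19/221, mR=-10/13; mL+mR=-189/221 → advance -1; mR−mL=-151/221 → turn -1·90°
n=3: pose=(-4,-3,E); sL=160/221, sR=160/389; mL=-44560/85969, mR=-160/389; mL+mR=-79920/85969 → advance -1; mR−mL=9200/85969 → turn +1·90°
n=4: pose=(-5,-3,N); sL=80/197, sR=16/25; mL=-424/4925, mR=-16/25; mL+mR=-3576/4925 → advance -1; mR−mL=-2728/4925 → turn -1·90°
n=5: pose=(-5,-4,E); sL=32/53, sR=32/89; mL=-2000/4717, mR=-32/89; mL+mR=-3696/4717 → advance -1; mR−mL=304/4717 → turn +1·90°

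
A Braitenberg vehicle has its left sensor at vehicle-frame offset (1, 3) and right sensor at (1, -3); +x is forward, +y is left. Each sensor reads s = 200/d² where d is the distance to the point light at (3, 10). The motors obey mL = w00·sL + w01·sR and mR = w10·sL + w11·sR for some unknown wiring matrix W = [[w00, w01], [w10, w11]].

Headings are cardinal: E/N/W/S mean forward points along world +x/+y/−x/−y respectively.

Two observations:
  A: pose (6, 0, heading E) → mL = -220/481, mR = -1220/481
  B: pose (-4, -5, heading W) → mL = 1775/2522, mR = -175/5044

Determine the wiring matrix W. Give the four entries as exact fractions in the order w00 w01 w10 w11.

-1/2 1 -1 1/2

obs A: pose=(6,0,E) → sL=40/13, sR=40/37, mL=-220/481, mR=-1220/481
obs B: pose=(-4,-5,W) → sL=50/97, sR=25/26, mL=1775/2522, mR=-175/5044
sensor matrix S = [[40/13, 40/37], [50/97, 25/26]]; det S = 1456500/606541
solve [mL_A; mL_B] = S·[w00; w01] and [mR_A; mR_B] = S·[w10; w11]:
  w00 = -1/2, w01 = 1, w10 = -1, w11 = 1/2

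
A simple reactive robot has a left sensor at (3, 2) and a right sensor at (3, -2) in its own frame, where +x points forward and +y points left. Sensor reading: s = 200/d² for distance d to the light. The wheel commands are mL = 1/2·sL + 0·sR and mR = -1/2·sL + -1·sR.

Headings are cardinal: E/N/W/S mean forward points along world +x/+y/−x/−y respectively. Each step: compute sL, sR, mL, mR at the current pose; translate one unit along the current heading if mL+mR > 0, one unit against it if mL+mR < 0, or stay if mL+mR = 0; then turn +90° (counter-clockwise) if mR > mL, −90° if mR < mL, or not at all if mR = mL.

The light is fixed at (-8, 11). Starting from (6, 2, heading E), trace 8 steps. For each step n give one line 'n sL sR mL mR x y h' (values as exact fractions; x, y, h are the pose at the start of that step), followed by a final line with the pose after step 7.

n=0: pose=(6,2,E); sL=100/169, sR=20/41; mL=50/169, mR=-5430/6929; mL+mR=-20/41 → advance -1; mR−mL=-7480/6929 → turn -1·90°
n=1: pose=(5,2,S); sL=200/369, sR=40/53; mL=100/369, mR=-20060/19557; mL+mR=-40/53 → advance -1; mR−mL=-25360/19557 → turn -1·90°
n=2: pose=(5,3,W); sL=1, sR=25/17; mL=1/2, mR=-67/34; mL+mR=-25/17 → advance -1; mR−mL=-42/17 → turn -1·90°
n=3: pose=(6,3,N); sL=200/169, sR=200/281; mL=100/169, mR=-61900/47489; mL+mR=-200/281 → advance -1; mR−mL=-90000/47489 → turn -1·90°
n=4: pose=(6,2,E); sL=100/169, sR=20/41; mL=50/169, mR=-5430/6929; mL+mR=-20/41 → advance -1; mR−mL=-7480/6929 → turn -1·90°
n=5: pose=(5,2,S); sL=200/369, sR=40/53; mL=100/369, mR=-20060/19557; mL+mR=-40/53 → advance -1; mR−mL=-25360/19557 → turn -1·90°
n=6: pose=(5,3,W); sL=1, sR=25/17; mL=1/2, mR=-67/34; mL+mR=-25/17 → advance -1; mR−mL=-42/17 → turn -1·90°
n=7: pose=(6,3,N); sL=200/169, sR=200/281; mL=100/169, mR=-61900/47489; mL+mR=-200/281 → advance -1; mR−mL=-90000/47489 → turn -1·90°

0 100/169 20/41 50/169 -5430/6929 6 2 E
1 200/369 40/53 100/369 -20060/19557 5 2 S
2 1 25/17 1/2 -67/34 5 3 W
3 200/169 200/281 100/169 -61900/47489 6 3 N
4 100/169 20/41 50/169 -5430/6929 6 2 E
5 200/369 40/53 100/369 -20060/19557 5 2 S
6 1 25/17 1/2 -67/34 5 3 W
7 200/169 200/281 100/169 -61900/47489 6 3 N
final 6 2 E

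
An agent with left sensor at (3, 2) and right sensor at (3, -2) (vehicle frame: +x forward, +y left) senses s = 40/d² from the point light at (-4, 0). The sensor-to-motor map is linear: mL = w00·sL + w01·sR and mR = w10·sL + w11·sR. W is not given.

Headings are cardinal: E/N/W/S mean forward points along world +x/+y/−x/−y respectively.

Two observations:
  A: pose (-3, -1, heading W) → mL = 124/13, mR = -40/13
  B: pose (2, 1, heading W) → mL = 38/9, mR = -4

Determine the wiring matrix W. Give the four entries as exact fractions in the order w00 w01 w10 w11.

1/2 1 -1 0

obs A: pose=(-3,-1,W) → sL=40/13, sR=8, mL=124/13, mR=-40/13
obs B: pose=(2,1,W) → sL=4, sR=20/9, mL=38/9, mR=-4
sensor matrix S = [[40/13, 8], [4, 20/9]]; det S = -2944/117
solve [mL_A; mL_B] = S·[w00; w01] and [mR_A; mR_B] = S·[w10; w11]:
  w00 = 1/2, w01 = 1, w10 = -1, w11 = 0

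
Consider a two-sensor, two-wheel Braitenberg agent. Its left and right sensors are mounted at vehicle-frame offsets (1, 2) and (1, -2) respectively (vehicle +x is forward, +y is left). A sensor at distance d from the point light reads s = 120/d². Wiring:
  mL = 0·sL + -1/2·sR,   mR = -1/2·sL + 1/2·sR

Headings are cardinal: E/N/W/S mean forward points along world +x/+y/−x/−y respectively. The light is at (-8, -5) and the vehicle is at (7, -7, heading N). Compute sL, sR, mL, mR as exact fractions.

left sensor world pos  = (5, -6); dL² = 170
right sensor world pos = (9, -6); dR² = 290
sL = 120/170 = 12/17
sR = 120/290 = 12/29
mL = 0·sL + -1/2·sR = -6/29
mR = -1/2·sL + 1/2·sR = -72/493

12/17 12/29 -6/29 -72/493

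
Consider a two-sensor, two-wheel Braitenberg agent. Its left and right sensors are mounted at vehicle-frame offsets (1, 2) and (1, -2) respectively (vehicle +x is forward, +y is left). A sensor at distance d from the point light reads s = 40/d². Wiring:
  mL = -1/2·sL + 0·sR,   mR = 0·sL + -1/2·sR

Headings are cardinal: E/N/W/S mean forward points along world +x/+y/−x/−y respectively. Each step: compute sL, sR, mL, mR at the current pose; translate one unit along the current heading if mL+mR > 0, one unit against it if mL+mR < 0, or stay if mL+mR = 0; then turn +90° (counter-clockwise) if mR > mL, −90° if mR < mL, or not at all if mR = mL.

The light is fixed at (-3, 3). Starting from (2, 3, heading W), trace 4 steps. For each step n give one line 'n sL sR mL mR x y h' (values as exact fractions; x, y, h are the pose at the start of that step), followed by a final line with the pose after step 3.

0 2 2 -1 -1 2 3 W
1 40/29 40/29 -20/29 -20/29 3 3 W
2 1 1 -1/2 -1/2 4 3 W
3 40/53 40/53 -20/53 -20/53 5 3 W
final 6 3 W

n=0: pose=(2,3,W); sL=2, sR=2; mL=-1, mR=-1; mL+mR=-2 → advance -1; mR−mL=0 → turn +0·90°
n=1: pose=(3,3,W); sL=40/29, sR=40/29; mL=-20/29, mR=-20/29; mL+mR=-40/29 → advance -1; mR−mL=0 → turn +0·90°
n=2: pose=(4,3,W); sL=1, sR=1; mL=-1/2, mR=-1/2; mL+mR=-1 → advance -1; mR−mL=0 → turn +0·90°
n=3: pose=(5,3,W); sL=40/53, sR=40/53; mL=-20/53, mR=-20/53; mL+mR=-40/53 → advance -1; mR−mL=0 → turn +0·90°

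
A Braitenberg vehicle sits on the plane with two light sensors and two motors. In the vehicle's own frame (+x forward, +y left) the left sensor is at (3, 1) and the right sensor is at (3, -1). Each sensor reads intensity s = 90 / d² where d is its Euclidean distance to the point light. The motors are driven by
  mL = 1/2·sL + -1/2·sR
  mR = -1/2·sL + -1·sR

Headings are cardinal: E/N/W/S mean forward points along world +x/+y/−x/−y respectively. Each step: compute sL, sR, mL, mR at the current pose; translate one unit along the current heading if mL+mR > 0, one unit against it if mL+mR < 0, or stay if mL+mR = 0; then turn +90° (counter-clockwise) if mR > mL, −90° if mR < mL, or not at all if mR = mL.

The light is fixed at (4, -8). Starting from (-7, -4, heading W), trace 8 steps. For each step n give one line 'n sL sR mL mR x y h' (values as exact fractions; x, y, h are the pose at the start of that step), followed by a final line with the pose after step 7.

n=0: pose=(-7,-4,W); sL=18/41, sR=90/221; mL=144/9061, mR=-5679/9061; mL+mR=-135/221 → advance -1; mR−mL=-5823/9061 → turn -1·90°
n=1: pose=(-6,-4,N); sL=9/17, sR=9/13; mL=-18/221, mR=-423/442; mL+mR=-27/26 → advance -1; mR−mL=-387/442 → turn -1·90°
n=2: pose=(-6,-5,E); sL=18/13, sR=90/53; mL=-108/689, mR=-1647/689; mL+mR=-135/53 → advance -1; mR−mL=-1539/689 → turn -1·90°
n=3: pose=(-7,-5,S); sL=9/10, sR=5/8; mL=11/80, mR=-43/40; mL+mR=-15/16 → advance -1; mR−mL=-97/80 → turn -1·90°
n=4: pose=(-7,-4,W); sL=18/41, sR=90/221; mL=144/9061, mR=-5679/9061; mL+mR=-135/221 → advance -1; mR−mL=-5823/9061 → turn -1·90°
n=5: pose=(-6,-4,N); sL=9/17, sR=9/13; mL=-18/221, mR=-423/442; mL+mR=-27/26 → advance -1; mR−mL=-387/442 → turn -1·90°
n=6: pose=(-6,-5,E); sL=18/13, sR=90/53; mL=-108/689, mR=-1647/689; mL+mR=-135/53 → advance -1; mR−mL=-1539/689 → turn -1·90°
n=7: pose=(-7,-5,S); sL=9/10, sR=5/8; mL=11/80, mR=-43/40; mL+mR=-15/16 → advance -1; mR−mL=-97/80 → turn -1·90°

0 18/41 90/221 144/9061 -5679/9061 -7 -4 W
1 9/17 9/13 -18/221 -423/442 -6 -4 N
2 18/13 90/53 -108/689 -1647/689 -6 -5 E
3 9/10 5/8 11/80 -43/40 -7 -5 S
4 18/41 90/221 144/9061 -5679/9061 -7 -4 W
5 9/17 9/13 -18/221 -423/442 -6 -4 N
6 18/13 90/53 -108/689 -1647/689 -6 -5 E
7 9/10 5/8 11/80 -43/40 -7 -5 S
final -7 -4 W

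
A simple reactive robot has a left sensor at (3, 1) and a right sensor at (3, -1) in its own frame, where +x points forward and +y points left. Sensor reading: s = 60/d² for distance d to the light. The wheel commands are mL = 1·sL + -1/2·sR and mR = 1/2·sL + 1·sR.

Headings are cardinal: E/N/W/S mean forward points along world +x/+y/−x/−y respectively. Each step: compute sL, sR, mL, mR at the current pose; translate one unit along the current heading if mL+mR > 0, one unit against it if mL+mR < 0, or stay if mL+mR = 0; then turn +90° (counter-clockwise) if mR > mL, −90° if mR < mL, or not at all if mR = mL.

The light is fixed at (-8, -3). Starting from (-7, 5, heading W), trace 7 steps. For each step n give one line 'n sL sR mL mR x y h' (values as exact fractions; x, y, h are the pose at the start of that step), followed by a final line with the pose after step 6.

0 60/53 12/17 702/901 1146/901 -7 5 W
1 30/13 30/13 15/13 45/13 -8 5 S
2 60/73 4/3 34/219 382/219 -8 4 E
3 3/5 15/26 81/260 57/65 -7 4 N
4 60/53 12/17 702/901 1146/901 -7 5 W
5 30/13 30/13 15/13 45/13 -8 5 S
6 60/73 4/3 34/219 382/219 -8 4 E
final -7 4 N

n=0: pose=(-7,5,W); sL=60/53, sR=12/17; mL=702/901, mR=1146/901; mL+mR=1848/901 → advance +1; mR−mL=444/901 → turn +1·90°
n=1: pose=(-8,5,S); sL=30/13, sR=30/13; mL=15/13, mR=45/13; mL+mR=60/13 → advance +1; mR−mL=30/13 → turn +1·90°
n=2: pose=(-8,4,E); sL=60/73, sR=4/3; mL=34/219, mR=382/219; mL+mR=416/219 → advance +1; mR−mL=116/73 → turn +1·90°
n=3: pose=(-7,4,N); sL=3/5, sR=15/26; mL=81/260, mR=57/65; mL+mR=309/260 → advance +1; mR−mL=147/260 → turn +1·90°
n=4: pose=(-7,5,W); sL=60/53, sR=12/17; mL=702/901, mR=1146/901; mL+mR=1848/901 → advance +1; mR−mL=444/901 → turn +1·90°
n=5: pose=(-8,5,S); sL=30/13, sR=30/13; mL=15/13, mR=45/13; mL+mR=60/13 → advance +1; mR−mL=30/13 → turn +1·90°
n=6: pose=(-8,4,E); sL=60/73, sR=4/3; mL=34/219, mR=382/219; mL+mR=416/219 → advance +1; mR−mL=116/73 → turn +1·90°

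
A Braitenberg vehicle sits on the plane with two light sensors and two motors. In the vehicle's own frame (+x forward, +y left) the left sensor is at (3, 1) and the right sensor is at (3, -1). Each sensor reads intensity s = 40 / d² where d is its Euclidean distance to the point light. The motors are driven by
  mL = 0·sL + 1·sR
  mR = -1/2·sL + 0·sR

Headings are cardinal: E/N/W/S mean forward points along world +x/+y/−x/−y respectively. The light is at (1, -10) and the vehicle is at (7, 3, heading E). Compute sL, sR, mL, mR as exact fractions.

left sensor world pos  = (10, 4); dL² = 277
right sensor world pos = (10, 2); dR² = 225
sL = 40/277 = 40/277
sR = 40/225 = 8/45
mL = 0·sL + 1·sR = 8/45
mR = -1/2·sL + 0·sR = -20/277

40/277 8/45 8/45 -20/277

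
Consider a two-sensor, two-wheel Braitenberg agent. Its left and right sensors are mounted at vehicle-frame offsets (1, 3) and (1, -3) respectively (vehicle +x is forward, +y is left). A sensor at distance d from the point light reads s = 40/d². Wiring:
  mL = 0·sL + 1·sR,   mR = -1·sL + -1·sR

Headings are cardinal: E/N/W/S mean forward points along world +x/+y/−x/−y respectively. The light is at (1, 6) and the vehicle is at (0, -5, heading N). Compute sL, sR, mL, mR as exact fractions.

10/29 5/13 5/13 -275/377

left sensor world pos  = (-3, -4); dL² = 116
right sensor world pos = (3, -4); dR² = 104
sL = 40/116 = 10/29
sR = 40/104 = 5/13
mL = 0·sL + 1·sR = 5/13
mR = -1·sL + -1·sR = -275/377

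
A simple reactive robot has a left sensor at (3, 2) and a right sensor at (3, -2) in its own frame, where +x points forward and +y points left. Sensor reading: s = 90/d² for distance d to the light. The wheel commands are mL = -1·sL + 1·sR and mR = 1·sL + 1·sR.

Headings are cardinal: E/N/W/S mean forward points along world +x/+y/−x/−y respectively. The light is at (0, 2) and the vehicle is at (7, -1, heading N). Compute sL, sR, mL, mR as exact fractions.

18/5 10/9 -112/45 212/45

left sensor world pos  = (5, 2); dL² = 25
right sensor world pos = (9, 2); dR² = 81
sL = 90/25 = 18/5
sR = 90/81 = 10/9
mL = -1·sL + 1·sR = -112/45
mR = 1·sL + 1·sR = 212/45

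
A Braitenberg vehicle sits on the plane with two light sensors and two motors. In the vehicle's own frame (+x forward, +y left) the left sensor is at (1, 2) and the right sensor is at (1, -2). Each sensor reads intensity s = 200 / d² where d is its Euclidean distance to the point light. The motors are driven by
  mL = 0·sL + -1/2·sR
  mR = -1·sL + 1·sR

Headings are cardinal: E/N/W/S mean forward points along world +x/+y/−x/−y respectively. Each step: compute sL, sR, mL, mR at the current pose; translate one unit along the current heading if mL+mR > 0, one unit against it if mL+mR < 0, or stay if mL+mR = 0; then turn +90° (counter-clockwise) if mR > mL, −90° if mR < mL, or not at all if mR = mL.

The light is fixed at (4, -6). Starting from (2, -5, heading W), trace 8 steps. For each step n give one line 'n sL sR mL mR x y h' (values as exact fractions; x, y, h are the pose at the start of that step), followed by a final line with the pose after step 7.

n=0: pose=(2,-5,W); sL=20, sR=100/9; mL=-50/9, mR=-80/9; mL+mR=-130/9 → advance -1; mR−mL=-10/3 → turn -1·90°
n=1: pose=(3,-5,N); sL=200/13, sR=40; mL=-20, mR=320/13; mL+mR=60/13 → advance +1; mR−mL=580/13 → turn +1·90°
n=2: pose=(3,-4,W); sL=50, sR=10; mL=-5, mR=-40; mL+mR=-45 → advance -1; mR−mL=-35 → turn -1·90°
n=3: pose=(4,-4,N); sL=200/13, sR=200/13; mL=-100/13, mR=0; mL+mR=-100/13 → advance -1; mR−mL=100/13 → turn +1·90°
n=4: pose=(4,-5,W); sL=100, sR=20; mL=-10, mR=-80; mL+mR=-90 → advance -1; mR−mL=-70 → turn -1·90°
n=5: pose=(5,-5,N); sL=40, sR=200/13; mL=-100/13, mR=-320/13; mL+mR=-420/13 → advance -1; mR−mL=-220/13 → turn -1·90°
n=6: pose=(5,-6,E); sL=25, sR=25; mL=-25/2, mR=0; mL+mR=-25/2 → advance -1; mR−mL=25/2 → turn +1·90°
n=7: pose=(4,-6,N); sL=40, sR=40; mL=-20, mR=0; mL+mR=-20 → advance -1; mR−mL=20 → turn +1·90°

0 20 100/9 -50/9 -80/9 2 -5 W
1 200/13 40 -20 320/13 3 -5 N
2 50 10 -5 -40 3 -4 W
3 200/13 200/13 -100/13 0 4 -4 N
4 100 20 -10 -80 4 -5 W
5 40 200/13 -100/13 -320/13 5 -5 N
6 25 25 -25/2 0 5 -6 E
7 40 40 -20 0 4 -6 N
final 4 -7 W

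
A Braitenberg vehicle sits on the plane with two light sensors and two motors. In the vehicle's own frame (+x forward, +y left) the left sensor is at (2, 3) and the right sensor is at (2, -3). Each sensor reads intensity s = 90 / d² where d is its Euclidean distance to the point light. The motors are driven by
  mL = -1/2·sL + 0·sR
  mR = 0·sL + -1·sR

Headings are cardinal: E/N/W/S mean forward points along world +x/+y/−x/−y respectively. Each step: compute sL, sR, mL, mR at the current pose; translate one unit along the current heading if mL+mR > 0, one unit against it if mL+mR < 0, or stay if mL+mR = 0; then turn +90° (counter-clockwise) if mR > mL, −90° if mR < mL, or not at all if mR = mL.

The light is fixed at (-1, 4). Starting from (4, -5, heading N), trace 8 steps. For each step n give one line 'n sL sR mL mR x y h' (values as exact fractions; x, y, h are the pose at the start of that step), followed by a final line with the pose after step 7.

n=0: pose=(4,-5,N); sL=90/53, sR=90/113; mL=-45/53, mR=-90/113; mL+mR=-9855/5989 → advance -1; mR−mL=315/5989 → turn +1·90°
n=1: pose=(4,-6,W); sL=45/89, sR=45/29; mL=-45/178, mR=-45/29; mL+mR=-9315/5162 → advance -1; mR−mL=-6705/5162 → turn -1·90°
n=2: pose=(5,-6,N); sL=90/73, sR=18/29; mL=-45/73, mR=-18/29; mL+mR=-2619/2117 → advance -1; mR−mL=-9/2117 → turn -1·90°
n=3: pose=(5,-7,E); sL=45/64, sR=9/26; mL=-45/128, mR=-9/26; mL+mR=-1161/1664 → advance -1; mR−mL=9/1664 → turn +1·90°
n=4: pose=(4,-7,N); sL=18/17, sR=18/29; mL=-9/17, mR=-18/29; mL+mR=-567/493 → advance -1; mR−mL=-45/493 → turn -1·90°
n=5: pose=(4,-8,E); sL=9/13, sR=45/137; mL=-9/26, mR=-45/137; mL+mR=-2403/3562 → advance -1; mR−mL=63/3562 → turn +1·90°
n=6: pose=(3,-8,N); sL=90/101, sR=90/149; mL=-45/101, mR=-90/149; mL+mR=-15795/15049 → advance -1; mR−mL=-2385/15049 → turn -1·90°
n=7: pose=(3,-9,E); sL=45/68, sR=45/146; mL=-45/136, mR=-45/146; mL+mR=-6345/9928 → advance -1; mR−mL=225/9928 → turn +1·90°

0 90/53 90/113 -45/53 -90/113 4 -5 N
1 45/89 45/29 -45/178 -45/29 4 -6 W
2 90/73 18/29 -45/73 -18/29 5 -6 N
3 45/64 9/26 -45/128 -9/26 5 -7 E
4 18/17 18/29 -9/17 -18/29 4 -7 N
5 9/13 45/137 -9/26 -45/137 4 -8 E
6 90/101 90/149 -45/101 -90/149 3 -8 N
7 45/68 45/146 -45/136 -45/146 3 -9 E
final 2 -9 N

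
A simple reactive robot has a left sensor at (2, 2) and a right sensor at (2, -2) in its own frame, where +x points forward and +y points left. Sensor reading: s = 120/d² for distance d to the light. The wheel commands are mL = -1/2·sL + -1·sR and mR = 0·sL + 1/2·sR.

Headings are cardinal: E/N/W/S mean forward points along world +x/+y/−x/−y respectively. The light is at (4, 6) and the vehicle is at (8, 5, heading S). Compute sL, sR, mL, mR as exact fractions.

8/3 120/13 -412/39 60/13

left sensor world pos  = (10, 3); dL² = 45
right sensor world pos = (6, 3); dR² = 13
sL = 120/45 = 8/3
sR = 120/13 = 120/13
mL = -1/2·sL + -1·sR = -412/39
mR = 0·sL + 1/2·sR = 60/13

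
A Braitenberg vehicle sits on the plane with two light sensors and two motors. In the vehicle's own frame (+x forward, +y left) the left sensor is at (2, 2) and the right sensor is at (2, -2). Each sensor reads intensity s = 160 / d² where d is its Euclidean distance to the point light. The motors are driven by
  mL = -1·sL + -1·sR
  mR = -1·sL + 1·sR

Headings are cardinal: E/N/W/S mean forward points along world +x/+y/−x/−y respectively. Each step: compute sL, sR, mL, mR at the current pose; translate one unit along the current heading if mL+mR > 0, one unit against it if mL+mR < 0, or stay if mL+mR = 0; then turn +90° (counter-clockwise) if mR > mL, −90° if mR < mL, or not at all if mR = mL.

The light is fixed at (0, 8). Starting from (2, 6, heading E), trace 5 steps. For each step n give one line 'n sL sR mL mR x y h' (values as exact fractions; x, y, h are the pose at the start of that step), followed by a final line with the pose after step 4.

n=0: pose=(2,6,E); sL=10, sR=5; mL=-15, mR=-5; mL+mR=-20 → advance -1; mR−mL=10 → turn +1·90°
n=1: pose=(1,6,N); sL=160, sR=160/9; mL=-1600/9, mR=-1280/9; mL+mR=-320 → advance -1; mR−mL=320/9 → turn +1·90°
n=2: pose=(1,5,W); sL=80/13, sR=80; mL=-1120/13, mR=960/13; mL+mR=-160/13 → advance -1; mR−mL=160 → turn +1·90°
n=3: pose=(2,5,S); sL=160/41, sR=32/5; mL=-2112/205, mR=512/205; mL+mR=-320/41 → advance -1; mR−mL=64/5 → turn +1·90°
n=4: pose=(2,6,E); sL=10, sR=5; mL=-15, mR=-5; mL+mR=-20 → advance -1; mR−mL=10 → turn +1·90°

0 10 5 -15 -5 2 6 E
1 160 160/9 -1600/9 -1280/9 1 6 N
2 80/13 80 -1120/13 960/13 1 5 W
3 160/41 32/5 -2112/205 512/205 2 5 S
4 10 5 -15 -5 2 6 E
final 1 6 N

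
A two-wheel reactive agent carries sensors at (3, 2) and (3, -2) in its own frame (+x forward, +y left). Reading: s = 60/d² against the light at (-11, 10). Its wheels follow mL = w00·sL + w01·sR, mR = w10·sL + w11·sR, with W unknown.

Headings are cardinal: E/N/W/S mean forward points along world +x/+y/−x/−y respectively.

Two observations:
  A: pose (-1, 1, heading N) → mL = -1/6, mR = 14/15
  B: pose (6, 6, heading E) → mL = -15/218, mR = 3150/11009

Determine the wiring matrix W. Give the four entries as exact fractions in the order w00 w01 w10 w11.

0 -1/2 1 1

obs A: pose=(-1,1,N) → sL=3/5, sR=1/3, mL=-1/6, mR=14/15
obs B: pose=(6,6,E) → sL=15/101, sR=15/109, mL=-15/218, mR=3150/11009
sensor matrix S = [[3/5, 1/3], [15/101, 15/109]]; det S = 364/11009
solve [mL_A; mL_B] = S·[w00; w01] and [mR_A; mR_B] = S·[w10; w11]:
  w00 = 0, w01 = -1/2, w10 = 1, w11 = 1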